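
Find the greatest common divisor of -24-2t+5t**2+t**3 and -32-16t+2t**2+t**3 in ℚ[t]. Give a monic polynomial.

4+t

By polynomial division,
  t**3+5t**2-2t-24 = (t**3+2t**2-16t-32) + (3t**2+14t+8)
  t**3+2t**2-16t-32 = ((1/3)t-8/9)(3t**2+14t+8) + (-(56/9)t-224/9)
  3t**2+14t+8 = (-(27/56)t-9/28)(-(56/9)t-224/9) + (0)
Last nonzero remainder: -(56/9)t-224/9. Dividing through by -56/9 gives the monic gcd t+4.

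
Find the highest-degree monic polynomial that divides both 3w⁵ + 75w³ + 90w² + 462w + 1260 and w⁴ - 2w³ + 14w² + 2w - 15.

w² - 2w + 15

By polynomial division,
  3w⁵ + 75w³ + 90w² + 462w + 1260 = (3w + 6)(w⁴ - 2w³ + 14w² + 2w - 15) + (45w³ + 495w + 1350)
  w⁴ - 2w³ + 14w² + 2w - 15 = ((1/45)w - 2/45)(45w³ + 495w + 1350) + (3w² - 6w + 45)
  45w³ + 495w + 1350 = (15w + 30)(3w² - 6w + 45) + (0)
Last nonzero remainder: 3w² - 6w + 45. Dividing through by 3 gives the monic gcd w² - 2w + 15.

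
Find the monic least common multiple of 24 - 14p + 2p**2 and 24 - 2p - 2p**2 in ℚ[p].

48 - 16p - 3p**2 + p**3

Apply the Euclidean algorithm:
  2p**2 - 14p + 24 = (-1)(-2p**2 - 2p + 24) + (-16p + 48)
  -2p**2 - 2p + 24 = ((1/8)p + 1/2)(-16p + 48) + (0)
Last nonzero remainder: -16p + 48. Dividing through by -16 gives the monic gcd p - 3.
Then lcm(f, g) = f·g / gcd(f, g); expanding and making the result monic gives the answer.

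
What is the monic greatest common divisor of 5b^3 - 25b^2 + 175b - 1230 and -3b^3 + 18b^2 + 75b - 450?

Apply the Euclidean algorithm:
  5b^3 - 25b^2 + 175b - 1230 = (-5/3)(-3b^3 + 18b^2 + 75b - 450) + (5b^2 + 300b - 1980)
  -3b^3 + 18b^2 + 75b - 450 = (-(3/5)b + 198/5)(5b^2 + 300b - 1980) + (-12993b + 77958)
  5b^2 + 300b - 1980 = (-(5/12993)b - 110/4331)(-12993b + 77958) + (0)
Last nonzero remainder: -12993b + 77958. Dividing through by -12993 gives the monic gcd b - 6.

b - 6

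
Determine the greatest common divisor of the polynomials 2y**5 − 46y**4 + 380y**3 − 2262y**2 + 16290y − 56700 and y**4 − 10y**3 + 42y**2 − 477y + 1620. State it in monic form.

y**3 − 6y**2 + 18y − 405

Repeated division with remainder:
  2y**5 − 46y**4 + 380y**3 − 2262y**2 + 16290y − 56700 = (2y − 26)(y**4 − 10y**3 + 42y**2 − 477y + 1620) + (36y**3 − 216y**2 + 648y − 14580)
  y**4 − 10y**3 + 42y**2 − 477y + 1620 = ((1/36)y − 1/9)(36y**3 − 216y**2 + 648y − 14580) + (0)
Last nonzero remainder: 36y**3 − 216y**2 + 648y − 14580. Dividing through by 36 gives the monic gcd y**3 − 6y**2 + 18y − 405.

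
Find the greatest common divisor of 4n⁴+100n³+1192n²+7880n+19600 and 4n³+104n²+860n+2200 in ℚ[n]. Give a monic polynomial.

By polynomial division,
  4n⁴+100n³+1192n²+7880n+19600 = (n-1)(4n³+104n²+860n+2200) + (436n²+6540n+21800)
  4n³+104n²+860n+2200 = ((1/109)n+11/109)(436n²+6540n+21800) + (0)
Last nonzero remainder: 436n²+6540n+21800. Dividing through by 436 gives the monic gcd n²+15n+50.

n²+15n+50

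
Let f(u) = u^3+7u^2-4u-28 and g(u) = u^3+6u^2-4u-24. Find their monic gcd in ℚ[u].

u^2-4

Repeated division with remainder:
  u^3+7u^2-4u-28 = (u^3+6u^2-4u-24) + (u^2-4)
  u^3+6u^2-4u-24 = (u+6)(u^2-4) + (0)
The last nonzero remainder u^2-4 is already monic.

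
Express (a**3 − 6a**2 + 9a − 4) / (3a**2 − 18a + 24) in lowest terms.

(a**2 − 2a + 1)/(3a − 6)

Euclidean algorithm in ℚ[a]:
  a**3 − 6a**2 + 9a − 4 = ((1/3)a)(3a**2 − 18a + 24) + (a − 4)
  3a**2 − 18a + 24 = (3a − 6)(a − 4) + (0)
The last nonzero remainder a − 4 is already monic.
Cancel a − 4 from numerator and denominator to get the reduced form.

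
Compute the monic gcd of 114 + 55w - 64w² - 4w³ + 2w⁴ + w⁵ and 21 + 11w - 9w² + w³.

-3 - 2w + w²

Euclidean algorithm in ℚ[w]:
  w⁵ + 2w⁴ - 4w³ - 64w² + 55w + 114 = (w² + 11w + 84)(w³ - 9w² + 11w + 21) + (550w² - 1100w - 1650)
  w³ - 9w² + 11w + 21 = ((1/550)w - 7/550)(550w² - 1100w - 1650) + (0)
Last nonzero remainder: 550w² - 1100w - 1650. Dividing through by 550 gives the monic gcd w² - 2w - 3.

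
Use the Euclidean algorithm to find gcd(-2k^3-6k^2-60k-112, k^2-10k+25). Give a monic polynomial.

Repeated division with remainder:
  -2k^3-6k^2-60k-112 = (-2k-26)(k^2-10k+25) + (-270k+538)
  k^2-10k+25 = (-(1/270)k+1081/36450)(-270k+538) + (164836/18225)
  -270k+538 = (-(2460375/82418)k+4902525/82418)(164836/18225) + (0)
The last nonzero remainder is the constant 164836/18225, so the polynomials are coprime and gcd = 1.

1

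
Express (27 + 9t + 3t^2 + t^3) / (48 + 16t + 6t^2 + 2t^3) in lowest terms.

(9 + t^2)/(16 + 2t^2)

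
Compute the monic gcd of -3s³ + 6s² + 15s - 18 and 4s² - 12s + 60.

1

Repeated division with remainder:
  -3s³ + 6s² + 15s - 18 = (-(3/4)s - 3/4)(4s² - 12s + 60) + (51s + 27)
  4s² - 12s + 60 = ((4/51)s - 80/289)(51s + 27) + (19500/289)
  51s + 27 = ((4913/6500)s + 2601/6500)(19500/289) + (0)
The last nonzero remainder is the constant 19500/289, so the polynomials are coprime and gcd = 1.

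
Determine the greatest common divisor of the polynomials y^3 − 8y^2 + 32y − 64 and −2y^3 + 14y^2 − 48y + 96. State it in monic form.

y − 4

Apply the Euclidean algorithm:
  y^3 − 8y^2 + 32y − 64 = (−1/2)(−2y^3 + 14y^2 − 48y + 96) + (−y^2 + 8y − 16)
  −2y^3 + 14y^2 − 48y + 96 = (2y + 2)(−y^2 + 8y − 16) + (−32y + 128)
  −y^2 + 8y − 16 = ((1/32)y − 1/8)(−32y + 128) + (0)
Last nonzero remainder: −32y + 128. Dividing through by −32 gives the monic gcd y − 4.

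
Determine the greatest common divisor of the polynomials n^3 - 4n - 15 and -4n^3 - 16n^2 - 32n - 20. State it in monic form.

n^2 + 3n + 5

Apply the Euclidean algorithm:
  n^3 - 4n - 15 = (-1/4)(-4n^3 - 16n^2 - 32n - 20) + (-4n^2 - 12n - 20)
  -4n^3 - 16n^2 - 32n - 20 = (n + 1)(-4n^2 - 12n - 20) + (0)
Last nonzero remainder: -4n^2 - 12n - 20. Dividing through by -4 gives the monic gcd n^2 + 3n + 5.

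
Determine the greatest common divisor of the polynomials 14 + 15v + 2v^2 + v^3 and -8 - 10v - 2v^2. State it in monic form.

1 + v

Repeated division with remainder:
  v^3 + 2v^2 + 15v + 14 = (-(1/2)v + 3/2)(-2v^2 - 10v - 8) + (26v + 26)
  -2v^2 - 10v - 8 = (-(1/13)v - 4/13)(26v + 26) + (0)
Last nonzero remainder: 26v + 26. Dividing through by 26 gives the monic gcd v + 1.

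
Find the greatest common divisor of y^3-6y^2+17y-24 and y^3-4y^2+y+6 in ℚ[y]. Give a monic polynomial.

y-3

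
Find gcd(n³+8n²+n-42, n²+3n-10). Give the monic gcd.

n-2

Euclidean algorithm in ℚ[n]:
  n³+8n²+n-42 = (n+5)(n²+3n-10) + (-4n+8)
  n²+3n-10 = (-(1/4)n-5/4)(-4n+8) + (0)
Last nonzero remainder: -4n+8. Dividing through by -4 gives the monic gcd n-2.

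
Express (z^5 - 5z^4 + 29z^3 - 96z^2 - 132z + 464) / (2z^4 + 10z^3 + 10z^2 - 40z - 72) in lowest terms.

(z^3 - 5z^2 + 33z - 116)/(2z^2 + 10z + 18)

By polynomial division,
  z^5 - 5z^4 + 29z^3 - 96z^2 - 132z + 464 = ((1/2)z - 5)(2z^4 + 10z^3 + 10z^2 - 40z - 72) + (74z^3 - 26z^2 - 296z + 104)
  2z^4 + 10z^3 + 10z^2 - 40z - 72 = ((1/37)z + 198/1369)(74z^3 - 26z^2 - 296z + 104) + ((29790/1369)z^2 - 119160/1369)
  74z^3 - 26z^2 - 296z + 104 = ((50653/14895)z - 17797/14895)((29790/1369)z^2 - 119160/1369) + (0)
Last nonzero remainder: (29790/1369)z^2 - 119160/1369. Dividing through by 29790/1369 gives the monic gcd z^2 - 4.
Cancel z^2 - 4 from numerator and denominator to get the reduced form.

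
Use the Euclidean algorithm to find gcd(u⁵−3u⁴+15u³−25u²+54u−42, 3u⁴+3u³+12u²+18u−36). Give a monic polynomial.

By polynomial division,
  u⁵−3u⁴+15u³−25u²+54u−42 = ((1/3)u−4/3)(3u⁴+3u³+12u²+18u−36) + (15u³−15u²+90u−90)
  3u⁴+3u³+12u²+18u−36 = ((1/5)u+2/5)(15u³−15u²+90u−90) + (0)
Last nonzero remainder: 15u³−15u²+90u−90. Dividing through by 15 gives the monic gcd u³−u²+6u−6.

u³−u²+6u−6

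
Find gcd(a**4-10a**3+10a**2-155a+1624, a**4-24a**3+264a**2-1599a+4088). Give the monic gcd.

a**2-15a+56

By polynomial division,
  a**4-10a**3+10a**2-155a+1624 = (a**4-24a**3+264a**2-1599a+4088) + (14a**3-254a**2+1444a-2464)
  a**4-24a**3+264a**2-1599a+4088 = ((1/14)a-41/98)(14a**3-254a**2+1444a-2464) + ((2675/49)a**2-(40125/49)a+21400/7)
  14a**3-254a**2+1444a-2464 = ((686/2675)a-2156/2675)((2675/49)a**2-(40125/49)a+21400/7) + (0)
Last nonzero remainder: (2675/49)a**2-(40125/49)a+21400/7. Dividing through by 2675/49 gives the monic gcd a**2-15a+56.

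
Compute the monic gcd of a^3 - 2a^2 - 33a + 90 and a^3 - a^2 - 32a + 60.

Repeated division with remainder:
  a^3 - 2a^2 - 33a + 90 = (a^3 - a^2 - 32a + 60) + (-a^2 - a + 30)
  a^3 - a^2 - 32a + 60 = (-a + 2)(-a^2 - a + 30) + (0)
Last nonzero remainder: -a^2 - a + 30. Dividing through by -1 gives the monic gcd a^2 + a - 30.

a^2 + a - 30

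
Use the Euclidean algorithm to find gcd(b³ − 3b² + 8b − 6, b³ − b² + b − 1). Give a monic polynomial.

b − 1

By polynomial division,
  b³ − 3b² + 8b − 6 = (b³ − b² + b − 1) + (−2b² + 7b − 5)
  b³ − b² + b − 1 = (−(1/2)b − 5/4)(−2b² + 7b − 5) + ((29/4)b − 29/4)
  −2b² + 7b − 5 = (−(8/29)b + 20/29)((29/4)b − 29/4) + (0)
Last nonzero remainder: (29/4)b − 29/4. Dividing through by 29/4 gives the monic gcd b − 1.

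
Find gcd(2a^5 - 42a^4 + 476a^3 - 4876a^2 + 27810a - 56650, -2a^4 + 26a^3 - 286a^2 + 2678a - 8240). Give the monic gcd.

a^3 - 5a^2 + 103a - 515

Repeated division with remainder:
  2a^5 - 42a^4 + 476a^3 - 4876a^2 + 27810a - 56650 = (-a + 8)(-2a^4 + 26a^3 - 286a^2 + 2678a - 8240) + (-18a^3 + 90a^2 - 1854a + 9270)
  -2a^4 + 26a^3 - 286a^2 + 2678a - 8240 = ((1/9)a - 8/9)(-18a^3 + 90a^2 - 1854a + 9270) + (0)
Last nonzero remainder: -18a^3 + 90a^2 - 1854a + 9270. Dividing through by -18 gives the monic gcd a^3 - 5a^2 + 103a - 515.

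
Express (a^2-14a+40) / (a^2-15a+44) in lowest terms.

Repeated division with remainder:
  a^2-14a+40 = (a^2-15a+44) + (a-4)
  a^2-15a+44 = (a-11)(a-4) + (0)
The last nonzero remainder a-4 is already monic.
Cancel a-4 from numerator and denominator to get the reduced form.

(a-10)/(a-11)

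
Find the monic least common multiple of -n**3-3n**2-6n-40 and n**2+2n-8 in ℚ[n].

Repeated division with remainder:
  -n**3-3n**2-6n-40 = (-n-1)(n**2+2n-8) + (-12n-48)
  n**2+2n-8 = (-(1/12)n+1/6)(-12n-48) + (0)
Last nonzero remainder: -12n-48. Dividing through by -12 gives the monic gcd n+4.
Then lcm(f, g) = f·g / gcd(f, g); expanding and making the result monic gives the answer.

n**4+n**3+28n-80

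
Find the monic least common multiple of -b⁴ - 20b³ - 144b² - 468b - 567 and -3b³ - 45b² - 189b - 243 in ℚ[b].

b⁵ + 23b⁴ + 204b³ + 900b² + 1971b + 1701

Euclidean algorithm in ℚ[b]:
  -b⁴ - 20b³ - 144b² - 468b - 567 = ((1/3)b + 5/3)(-3b³ - 45b² - 189b - 243) + (-6b² - 72b - 162)
  -3b³ - 45b² - 189b - 243 = ((1/2)b + 3/2)(-6b² - 72b - 162) + (0)
Last nonzero remainder: -6b² - 72b - 162. Dividing through by -6 gives the monic gcd b² + 12b + 27.
Then lcm(f, g) = f·g / gcd(f, g); expanding and making the result monic gives the answer.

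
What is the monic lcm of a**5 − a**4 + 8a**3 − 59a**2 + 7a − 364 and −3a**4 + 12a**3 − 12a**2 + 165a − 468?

a**6 − 4a**5 + 11a**4 − 83a**3 + 184a**2 − 385a + 1092

Apply the Euclidean algorithm:
  a**5 − a**4 + 8a**3 − 59a**2 + 7a − 364 = (−(1/3)a − 1)(−3a**4 + 12a**3 − 12a**2 + 165a − 468) + (16a**3 − 16a**2 + 16a − 832)
  −3a**4 + 12a**3 − 12a**2 + 165a − 468 = (−(3/16)a + 9/16)(16a**3 − 16a**2 + 16a − 832) + (0)
Last nonzero remainder: 16a**3 − 16a**2 + 16a − 832. Dividing through by 16 gives the monic gcd a**3 − a**2 + a − 52.
Then lcm(f, g) = f·g / gcd(f, g); expanding and making the result monic gives the answer.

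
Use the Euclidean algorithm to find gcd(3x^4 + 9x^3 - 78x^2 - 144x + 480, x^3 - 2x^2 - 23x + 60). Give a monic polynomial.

x^2 + x - 20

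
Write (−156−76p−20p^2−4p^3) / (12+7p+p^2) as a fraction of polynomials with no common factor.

Apply the Euclidean algorithm:
  −4p^3−20p^2−76p−156 = (−4p+8)(p^2+7p+12) + (−84p−252)
  p^2+7p+12 = (−(1/84)p−1/21)(−84p−252) + (0)
Last nonzero remainder: −84p−252. Dividing through by −84 gives the monic gcd p+3.
Cancel p+3 from numerator and denominator to get the reduced form.

(−52−8p−4p^2)/(4+p)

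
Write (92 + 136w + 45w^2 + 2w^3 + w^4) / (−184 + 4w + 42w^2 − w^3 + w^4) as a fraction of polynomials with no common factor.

(1 + w)/(−2 + w)

Apply the Euclidean algorithm:
  w^4 + 2w^3 + 45w^2 + 136w + 92 = (w^4 − w^3 + 42w^2 + 4w − 184) + (3w^3 + 3w^2 + 132w + 276)
  w^4 − w^3 + 42w^2 + 4w − 184 = ((1/3)w − 2/3)(3w^3 + 3w^2 + 132w + 276) + (0)
Last nonzero remainder: 3w^3 + 3w^2 + 132w + 276. Dividing through by 3 gives the monic gcd w^3 + w^2 + 44w + 92.
Cancel w^3 + w^2 + 44w + 92 from numerator and denominator to get the reduced form.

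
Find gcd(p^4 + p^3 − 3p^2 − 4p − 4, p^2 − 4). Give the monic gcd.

Apply the Euclidean algorithm:
  p^4 + p^3 − 3p^2 − 4p − 4 = (p^2 + p + 1)(p^2 − 4) + (0)
The last nonzero remainder p^2 − 4 is already monic.

p^2 − 4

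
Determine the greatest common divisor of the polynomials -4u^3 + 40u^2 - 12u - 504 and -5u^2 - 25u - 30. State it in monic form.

u + 3

By polynomial division,
  -4u^3 + 40u^2 - 12u - 504 = ((4/5)u - 12)(-5u^2 - 25u - 30) + (-288u - 864)
  -5u^2 - 25u - 30 = ((5/288)u + 5/144)(-288u - 864) + (0)
Last nonzero remainder: -288u - 864. Dividing through by -288 gives the monic gcd u + 3.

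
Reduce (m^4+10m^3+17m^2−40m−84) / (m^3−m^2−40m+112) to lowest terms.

Repeated division with remainder:
  m^4+10m^3+17m^2−40m−84 = (m+11)(m^3−m^2−40m+112) + (68m^2+288m−1316)
  m^3−m^2−40m+112 = ((1/68)m−89/1156)(68m^2+288m−1316) + ((441/289)m+3087/289)
  68m^2+288m−1316 = ((19652/441)m−54332/441)((441/289)m+3087/289) + (0)
Last nonzero remainder: (441/289)m+3087/289. Dividing through by 441/289 gives the monic gcd m+7.
Cancel m+7 from numerator and denominator to get the reduced form.

(m^3+3m^2−4m−12)/(m^2−8m+16)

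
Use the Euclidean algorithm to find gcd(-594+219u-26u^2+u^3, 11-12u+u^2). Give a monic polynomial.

Euclidean algorithm in ℚ[u]:
  u^3-26u^2+219u-594 = (u-14)(u^2-12u+11) + (40u-440)
  u^2-12u+11 = ((1/40)u-1/40)(40u-440) + (0)
Last nonzero remainder: 40u-440. Dividing through by 40 gives the monic gcd u-11.

-11+u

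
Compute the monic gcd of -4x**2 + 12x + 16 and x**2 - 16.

x - 4

Euclidean algorithm in ℚ[x]:
  -4x**2 + 12x + 16 = (-4)(x**2 - 16) + (12x - 48)
  x**2 - 16 = ((1/12)x + 1/3)(12x - 48) + (0)
Last nonzero remainder: 12x - 48. Dividing through by 12 gives the monic gcd x - 4.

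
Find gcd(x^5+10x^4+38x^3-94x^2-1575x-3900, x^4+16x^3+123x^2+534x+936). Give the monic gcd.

x^3+10x^2+63x+156

Apply the Euclidean algorithm:
  x^5+10x^4+38x^3-94x^2-1575x-3900 = (x-6)(x^4+16x^3+123x^2+534x+936) + (11x^3+110x^2+693x+1716)
  x^4+16x^3+123x^2+534x+936 = ((1/11)x+6/11)(11x^3+110x^2+693x+1716) + (0)
Last nonzero remainder: 11x^3+110x^2+693x+1716. Dividing through by 11 gives the monic gcd x^3+10x^2+63x+156.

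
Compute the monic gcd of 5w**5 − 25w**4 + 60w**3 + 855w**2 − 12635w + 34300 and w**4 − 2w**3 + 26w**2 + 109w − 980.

w**3 − 7w**2 + 61w − 196

Euclidean algorithm in ℚ[w]:
  5w**5 − 25w**4 + 60w**3 + 855w**2 − 12635w + 34300 = (5w − 15)(w**4 − 2w**3 + 26w**2 + 109w − 980) + (−100w**3 + 700w**2 − 6100w + 19600)
  w**4 − 2w**3 + 26w**2 + 109w − 980 = (−(1/100)w − 1/20)(−100w**3 + 700w**2 − 6100w + 19600) + (0)
Last nonzero remainder: −100w**3 + 700w**2 − 6100w + 19600. Dividing through by −100 gives the monic gcd w**3 − 7w**2 + 61w − 196.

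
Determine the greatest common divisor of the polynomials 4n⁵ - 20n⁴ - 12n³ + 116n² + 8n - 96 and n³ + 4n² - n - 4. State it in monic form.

By polynomial division,
  4n⁵ - 20n⁴ - 12n³ + 116n² + 8n - 96 = (4n² - 36n + 136)(n³ + 4n² - n - 4) + (-448n² + 448)
  n³ + 4n² - n - 4 = (-(1/448)n - 1/112)(-448n² + 448) + (0)
Last nonzero remainder: -448n² + 448. Dividing through by -448 gives the monic gcd n² - 1.

n² - 1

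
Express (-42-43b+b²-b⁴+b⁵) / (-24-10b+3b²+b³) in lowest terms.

Apply the Euclidean algorithm:
  b⁵-b⁴+b²-43b-42 = (b²-4b+22)(b³+3b²-10b-24) + (-81b²+81b+486)
  b³+3b²-10b-24 = (-(1/81)b-4/81)(-81b²+81b+486) + (0)
Last nonzero remainder: -81b²+81b+486. Dividing through by -81 gives the monic gcd b²-b-6.
Cancel b²-b-6 from numerator and denominator to get the reduced form.

(7+6b+b³)/(4+b)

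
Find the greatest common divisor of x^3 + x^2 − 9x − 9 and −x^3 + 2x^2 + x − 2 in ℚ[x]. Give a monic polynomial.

By polynomial division,
  x^3 + x^2 − 9x − 9 = (−1)(−x^3 + 2x^2 + x − 2) + (3x^2 − 8x − 11)
  −x^3 + 2x^2 + x − 2 = (−(1/3)x − 2/9)(3x^2 − 8x − 11) + (−(40/9)x − 40/9)
  3x^2 − 8x − 11 = (−(27/40)x + 99/40)(−(40/9)x − 40/9) + (0)
Last nonzero remainder: −(40/9)x − 40/9. Dividing through by −40/9 gives the monic gcd x + 1.

x + 1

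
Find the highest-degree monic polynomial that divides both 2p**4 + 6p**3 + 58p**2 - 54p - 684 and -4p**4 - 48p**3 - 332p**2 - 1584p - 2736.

p**3 + 6p**2 + 47p + 114

Apply the Euclidean algorithm:
  2p**4 + 6p**3 + 58p**2 - 54p - 684 = (-1/2)(-4p**4 - 48p**3 - 332p**2 - 1584p - 2736) + (-18p**3 - 108p**2 - 846p - 2052)
  -4p**4 - 48p**3 - 332p**2 - 1584p - 2736 = ((2/9)p + 4/3)(-18p**3 - 108p**2 - 846p - 2052) + (0)
Last nonzero remainder: -18p**3 - 108p**2 - 846p - 2052. Dividing through by -18 gives the monic gcd p**3 + 6p**2 + 47p + 114.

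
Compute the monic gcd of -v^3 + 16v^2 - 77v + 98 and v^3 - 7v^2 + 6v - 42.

v - 7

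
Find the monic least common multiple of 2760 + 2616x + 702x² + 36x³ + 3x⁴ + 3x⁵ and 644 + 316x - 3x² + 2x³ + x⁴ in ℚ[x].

6440 + 7024x + 2510x² + 318x³ + 19x⁴ + 8x⁵ + x⁶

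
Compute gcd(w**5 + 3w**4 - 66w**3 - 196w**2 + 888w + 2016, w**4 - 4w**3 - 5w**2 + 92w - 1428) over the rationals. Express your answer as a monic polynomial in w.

w**2 - w - 42

Repeated division with remainder:
  w**5 + 3w**4 - 66w**3 - 196w**2 + 888w + 2016 = (w + 7)(w**4 - 4w**3 - 5w**2 + 92w - 1428) + (-33w**3 - 253w**2 + 1672w + 12012)
  w**4 - 4w**3 - 5w**2 + 92w - 1428 = (-(1/33)w + 35/99)(-33w**3 - 253w**2 + 1672w + 12012) + ((1216/9)w**2 - (1216/9)w - 17024/3)
  -33w**3 - 253w**2 + 1672w + 12012 = (-(297/1216)w - 1287/608)((1216/9)w**2 - (1216/9)w - 17024/3) + (0)
Last nonzero remainder: (1216/9)w**2 - (1216/9)w - 17024/3. Dividing through by 1216/9 gives the monic gcd w**2 - w - 42.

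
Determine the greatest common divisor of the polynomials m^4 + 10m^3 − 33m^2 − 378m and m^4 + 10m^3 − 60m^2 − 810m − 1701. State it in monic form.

m^2 + 16m + 63

Repeated division with remainder:
  m^4 + 10m^3 − 33m^2 − 378m = (m^4 + 10m^3 − 60m^2 − 810m − 1701) + (27m^2 + 432m + 1701)
  m^4 + 10m^3 − 60m^2 − 810m − 1701 = ((1/27)m^2 − (2/9)m − 1)(27m^2 + 432m + 1701) + (0)
Last nonzero remainder: 27m^2 + 432m + 1701. Dividing through by 27 gives the monic gcd m^2 + 16m + 63.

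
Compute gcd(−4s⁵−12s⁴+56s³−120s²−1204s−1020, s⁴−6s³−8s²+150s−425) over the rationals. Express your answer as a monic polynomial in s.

Repeated division with remainder:
  −4s⁵−12s⁴+56s³−120s²−1204s−1020 = (−4s−36)(s⁴−6s³−8s²+150s−425) + (−192s³+192s²+2496s−16320)
  s⁴−6s³−8s²+150s−425 = (−(1/192)s+5/192)(−192s³+192s²+2496s−16320) + (0)
Last nonzero remainder: −192s³+192s²+2496s−16320. Dividing through by −192 gives the monic gcd s³−s²−13s+85.

s³−s²−13s+85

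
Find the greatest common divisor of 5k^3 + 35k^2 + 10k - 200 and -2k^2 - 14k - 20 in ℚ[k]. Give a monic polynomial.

k + 5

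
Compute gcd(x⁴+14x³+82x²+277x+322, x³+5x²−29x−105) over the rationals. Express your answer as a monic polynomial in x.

x+7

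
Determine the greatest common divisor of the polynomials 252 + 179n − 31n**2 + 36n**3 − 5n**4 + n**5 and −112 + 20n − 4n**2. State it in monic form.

28 − 5n + n**2

By polynomial division,
  n**5 − 5n**4 + 36n**3 − 31n**2 + 179n + 252 = (−(1/4)n**3 − 2n − 9/4)(−4n**2 + 20n − 112) + (0)
Last nonzero remainder: −4n**2 + 20n − 112. Dividing through by −4 gives the monic gcd n**2 − 5n + 28.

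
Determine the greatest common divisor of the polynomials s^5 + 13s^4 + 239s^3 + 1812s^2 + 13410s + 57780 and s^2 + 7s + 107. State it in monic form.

Apply the Euclidean algorithm:
  s^5 + 13s^4 + 239s^3 + 1812s^2 + 13410s + 57780 = (s^3 + 6s^2 + 90s + 540)(s^2 + 7s + 107) + (0)
The last nonzero remainder s^2 + 7s + 107 is already monic.

s^2 + 7s + 107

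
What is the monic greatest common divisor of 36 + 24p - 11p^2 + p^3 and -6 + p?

-6 + p

By polynomial division,
  p^3 - 11p^2 + 24p + 36 = (p^2 - 5p - 6)(p - 6) + (0)
The last nonzero remainder p - 6 is already monic.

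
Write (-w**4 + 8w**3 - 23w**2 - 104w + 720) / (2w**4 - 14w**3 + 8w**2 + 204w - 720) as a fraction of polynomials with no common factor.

Euclidean algorithm in ℚ[w]:
  -w**4 + 8w**3 - 23w**2 - 104w + 720 = (-1/2)(2w**4 - 14w**3 + 8w**2 + 204w - 720) + (w**3 - 19w**2 - 2w + 360)
  2w**4 - 14w**3 + 8w**2 + 204w - 720 = (2w + 24)(w**3 - 19w**2 - 2w + 360) + (468w**2 - 468w - 9360)
  w**3 - 19w**2 - 2w + 360 = ((1/468)w - 1/26)(468w**2 - 468w - 9360) + (0)
Last nonzero remainder: 468w**2 - 468w - 9360. Dividing through by 468 gives the monic gcd w**2 - w - 20.
Cancel w**2 - w - 20 from numerator and denominator to get the reduced form.

(-w**2 + 7w - 36)/(2w**2 - 12w + 36)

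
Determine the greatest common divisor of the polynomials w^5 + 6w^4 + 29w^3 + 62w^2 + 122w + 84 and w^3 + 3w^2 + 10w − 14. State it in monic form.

Apply the Euclidean algorithm:
  w^5 + 6w^4 + 29w^3 + 62w^2 + 122w + 84 = (w^2 + 3w + 10)(w^3 + 3w^2 + 10w − 14) + (16w^2 + 64w + 224)
  w^3 + 3w^2 + 10w − 14 = ((1/16)w − 1/16)(16w^2 + 64w + 224) + (0)
Last nonzero remainder: 16w^2 + 64w + 224. Dividing through by 16 gives the monic gcd w^2 + 4w + 14.

w^2 + 4w + 14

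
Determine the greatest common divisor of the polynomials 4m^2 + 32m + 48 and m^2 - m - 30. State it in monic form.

Apply the Euclidean algorithm:
  4m^2 + 32m + 48 = (4)(m^2 - m - 30) + (36m + 168)
  m^2 - m - 30 = ((1/36)m - 17/108)(36m + 168) + (-32/9)
  36m + 168 = (-(81/8)m - 189/4)(-32/9) + (0)
The last nonzero remainder is the constant -32/9, so the polynomials are coprime and gcd = 1.

1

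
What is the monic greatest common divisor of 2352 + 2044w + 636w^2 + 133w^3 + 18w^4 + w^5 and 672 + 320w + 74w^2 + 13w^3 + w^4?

168 + 38w + 9w^2 + w^3

Repeated division with remainder:
  w^5 + 18w^4 + 133w^3 + 636w^2 + 2044w + 2352 = (w + 5)(w^4 + 13w^3 + 74w^2 + 320w + 672) + (-6w^3 - 54w^2 - 228w - 1008)
  w^4 + 13w^3 + 74w^2 + 320w + 672 = (-(1/6)w - 2/3)(-6w^3 - 54w^2 - 228w - 1008) + (0)
Last nonzero remainder: -6w^3 - 54w^2 - 228w - 1008. Dividing through by -6 gives the monic gcd w^3 + 9w^2 + 38w + 168.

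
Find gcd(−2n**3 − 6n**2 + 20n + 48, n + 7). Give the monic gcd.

Apply the Euclidean algorithm:
  −2n**3 − 6n**2 + 20n + 48 = (−2n**2 + 8n − 36)(n + 7) + (300)
  n + 7 = ((1/300)n + 7/300)(300) + (0)
The last nonzero remainder is the constant 300, so the polynomials are coprime and gcd = 1.

1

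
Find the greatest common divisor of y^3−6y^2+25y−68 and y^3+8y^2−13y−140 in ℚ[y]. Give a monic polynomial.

Repeated division with remainder:
  y^3−6y^2+25y−68 = (y^3+8y^2−13y−140) + (−14y^2+38y+72)
  y^3+8y^2−13y−140 = (−(1/14)y−75/98)(−14y^2+38y+72) + ((1040/49)y−4160/49)
  −14y^2+38y+72 = (−(343/520)y−441/520)((1040/49)y−4160/49) + (0)
Last nonzero remainder: (1040/49)y−4160/49. Dividing through by 1040/49 gives the monic gcd y−4.

y−4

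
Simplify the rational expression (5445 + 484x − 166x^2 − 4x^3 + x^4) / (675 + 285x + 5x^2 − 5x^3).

(121 − x^2)/(15 + 5x)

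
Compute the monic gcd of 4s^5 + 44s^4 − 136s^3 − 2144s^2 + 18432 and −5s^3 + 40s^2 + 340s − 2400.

Euclidean algorithm in ℚ[s]:
  4s^5 + 44s^4 − 136s^3 − 2144s^2 + 18432 = (−(4/5)s^2 − (76/5)s − 744/5)(−5s^3 + 40s^2 + 340s − 2400) + (7056s^2 + 14112s − 338688)
  −5s^3 + 40s^2 + 340s − 2400 = (−(5/7056)s + 25/3528)(7056s^2 + 14112s − 338688) + (0)
Last nonzero remainder: 7056s^2 + 14112s − 338688. Dividing through by 7056 gives the monic gcd s^2 + 2s − 48.

s^2 + 2s − 48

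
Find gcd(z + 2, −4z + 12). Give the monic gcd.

1

By polynomial division,
  z + 2 = (−1/4)(−4z + 12) + (5)
  −4z + 12 = (−(4/5)z + 12/5)(5) + (0)
The last nonzero remainder is the constant 5, so the polynomials are coprime and gcd = 1.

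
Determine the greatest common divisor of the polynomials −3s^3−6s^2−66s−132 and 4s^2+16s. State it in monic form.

1

Repeated division with remainder:
  −3s^3−6s^2−66s−132 = (−(3/4)s+3/2)(4s^2+16s) + (−90s−132)
  4s^2+16s = (−(2/45)s−76/675)(−90s−132) + (−3344/225)
  −90s−132 = ((10125/1672)s+675/76)(−3344/225) + (0)
The last nonzero remainder is the constant −3344/225, so the polynomials are coprime and gcd = 1.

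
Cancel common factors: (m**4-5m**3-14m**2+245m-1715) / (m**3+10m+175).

(m**2-49)/(m+5)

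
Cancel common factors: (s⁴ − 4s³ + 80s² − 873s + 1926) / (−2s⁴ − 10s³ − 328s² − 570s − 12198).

(−s² + 9s − 18)/(2s² + 114)

Euclidean algorithm in ℚ[s]:
  s⁴ − 4s³ + 80s² − 873s + 1926 = (−1/2)(−2s⁴ − 10s³ − 328s² − 570s − 12198) + (−9s³ − 84s² − 1158s − 4173)
  −2s⁴ − 10s³ − 328s² − 570s − 12198 = ((2/9)s − 26/27)(−9s³ − 84s² − 1158s − 4173) + (−(1364/9)s² − (6820/9)s − 145948/9)
  −9s³ − 84s² − 1158s − 4173 = ((81/1364)s + 351/1364)(−(1364/9)s² − (6820/9)s − 145948/9) + (0)
Last nonzero remainder: −(1364/9)s² − (6820/9)s − 145948/9. Dividing through by −1364/9 gives the monic gcd s² + 5s + 107.
Cancel s² + 5s + 107 from numerator and denominator to get the reduced form.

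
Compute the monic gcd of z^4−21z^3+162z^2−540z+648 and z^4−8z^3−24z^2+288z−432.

Apply the Euclidean algorithm:
  z^4−21z^3+162z^2−540z+648 = (z^4−8z^3−24z^2+288z−432) + (−13z^3+186z^2−828z+1080)
  z^4−8z^3−24z^2+288z−432 = (−(1/13)z−82/169)(−13z^3+186z^2−828z+1080) + ((432/169)z^2−(5184/169)z+15552/169)
  −13z^3+186z^2−828z+1080 = (−(2197/432)z+845/72)((432/169)z^2−(5184/169)z+15552/169) + (0)
Last nonzero remainder: (432/169)z^2−(5184/169)z+15552/169. Dividing through by 432/169 gives the monic gcd z^2−12z+36.

z^2−12z+36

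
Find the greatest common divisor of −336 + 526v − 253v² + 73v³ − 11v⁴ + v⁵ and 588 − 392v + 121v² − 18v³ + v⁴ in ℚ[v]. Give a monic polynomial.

Apply the Euclidean algorithm:
  v⁵ − 11v⁴ + 73v³ − 253v² + 526v − 336 = (v + 7)(v⁴ − 18v³ + 121v² − 392v + 588) + (78v³ − 708v² + 2682v − 4452)
  v⁴ − 18v³ + 121v² − 392v + 588 = ((1/78)v − 58/507)(78v³ − 708v² + 2682v − 4452) + ((950/169)v² − (4750/169)v + 13300/169)
  78v³ − 708v² + 2682v − 4452 = ((6591/475)v − 26871/475)((950/169)v² − (4750/169)v + 13300/169) + (0)
Last nonzero remainder: (950/169)v² − (4750/169)v + 13300/169. Dividing through by 950/169 gives the monic gcd v² − 5v + 14.

14 − 5v + v²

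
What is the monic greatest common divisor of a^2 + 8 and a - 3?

1

Repeated division with remainder:
  a^2 + 8 = (a + 3)(a - 3) + (17)
  a - 3 = ((1/17)a - 3/17)(17) + (0)
The last nonzero remainder is the constant 17, so the polynomials are coprime and gcd = 1.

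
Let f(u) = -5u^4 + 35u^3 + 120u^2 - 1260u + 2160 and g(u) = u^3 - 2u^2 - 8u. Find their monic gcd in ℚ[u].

u - 4

Euclidean algorithm in ℚ[u]:
  -5u^4 + 35u^3 + 120u^2 - 1260u + 2160 = (-5u + 25)(u^3 - 2u^2 - 8u) + (130u^2 - 1060u + 2160)
  u^3 - 2u^2 - 8u = ((1/130)u + 8/169)(130u^2 - 1060u + 2160) + ((4320/169)u - 17280/169)
  130u^2 - 1060u + 2160 = ((2197/432)u - 169/8)((4320/169)u - 17280/169) + (0)
Last nonzero remainder: (4320/169)u - 17280/169. Dividing through by 4320/169 gives the monic gcd u - 4.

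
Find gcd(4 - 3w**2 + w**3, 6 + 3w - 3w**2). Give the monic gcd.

Repeated division with remainder:
  w**3 - 3w**2 + 4 = (-(1/3)w + 2/3)(-3w**2 + 3w + 6) + (0)
Last nonzero remainder: -3w**2 + 3w + 6. Dividing through by -3 gives the monic gcd w**2 - w - 2.

-2 - w + w**2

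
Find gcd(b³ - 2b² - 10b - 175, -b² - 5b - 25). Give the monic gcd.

Apply the Euclidean algorithm:
  b³ - 2b² - 10b - 175 = (-b + 7)(-b² - 5b - 25) + (0)
Last nonzero remainder: -b² - 5b - 25. Dividing through by -1 gives the monic gcd b² + 5b + 25.

b² + 5b + 25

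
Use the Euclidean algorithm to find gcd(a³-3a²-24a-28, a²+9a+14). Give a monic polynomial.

a+2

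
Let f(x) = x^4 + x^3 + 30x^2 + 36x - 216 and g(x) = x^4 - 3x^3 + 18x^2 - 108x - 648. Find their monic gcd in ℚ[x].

x^3 + 3x^2 + 36x + 108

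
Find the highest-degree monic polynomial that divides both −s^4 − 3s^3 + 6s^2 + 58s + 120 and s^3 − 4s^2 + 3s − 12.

s − 4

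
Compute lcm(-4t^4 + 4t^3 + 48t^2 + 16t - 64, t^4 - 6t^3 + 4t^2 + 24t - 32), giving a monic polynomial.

Euclidean algorithm in ℚ[t]:
  -4t^4 + 4t^3 + 48t^2 + 16t - 64 = (-4)(t^4 - 6t^3 + 4t^2 + 24t - 32) + (-20t^3 + 64t^2 + 112t - 192)
  t^4 - 6t^3 + 4t^2 + 24t - 32 = (-(1/20)t + 7/50)(-20t^3 + 64t^2 + 112t - 192) + ((16/25)t^2 - (32/25)t - 128/25)
  -20t^3 + 64t^2 + 112t - 192 = (-(125/4)t + 75/2)((16/25)t^2 - (32/25)t - 128/25) + (0)
Last nonzero remainder: (16/25)t^2 - (32/25)t - 128/25. Dividing through by 16/25 gives the monic gcd t^2 - 2t - 8.
Then lcm(f, g) = f·g / gcd(f, g); expanding and making the result monic gives the answer.

t^6 - 5t^5 - 4t^4 + 40t^3 - 16t^2 - 80t + 64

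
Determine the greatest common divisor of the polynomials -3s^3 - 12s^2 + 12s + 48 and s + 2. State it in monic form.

Repeated division with remainder:
  -3s^3 - 12s^2 + 12s + 48 = (-3s^2 - 6s + 24)(s + 2) + (0)
The last nonzero remainder s + 2 is already monic.

s + 2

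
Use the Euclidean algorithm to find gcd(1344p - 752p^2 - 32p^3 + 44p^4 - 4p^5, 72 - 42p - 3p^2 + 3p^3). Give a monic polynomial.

Euclidean algorithm in ℚ[p]:
  -4p^5 + 44p^4 - 32p^3 - 752p^2 + 1344p = (-(4/3)p^2 + (40/3)p - 16)(3p^3 - 3p^2 - 42p + 72) + (-144p^2 - 288p + 1152)
  3p^3 - 3p^2 - 42p + 72 = (-(1/48)p + 1/16)(-144p^2 - 288p + 1152) + (0)
Last nonzero remainder: -144p^2 - 288p + 1152. Dividing through by -144 gives the monic gcd p^2 + 2p - 8.

-8 + 2p + p^2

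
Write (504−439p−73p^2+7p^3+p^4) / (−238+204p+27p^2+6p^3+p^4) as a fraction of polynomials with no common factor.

(−72+p+p^2)/(34+p^2)

Apply the Euclidean algorithm:
  p^4+7p^3−73p^2−439p+504 = (p^4+6p^3+27p^2+204p−238) + (p^3−100p^2−643p+742)
  p^4+6p^3+27p^2+204p−238 = (p+106)(p^3−100p^2−643p+742) + (11270p^2+67620p−78890)
  p^3−100p^2−643p+742 = ((1/11270)p−53/5635)(11270p^2+67620p−78890) + (0)
Last nonzero remainder: 11270p^2+67620p−78890. Dividing through by 11270 gives the monic gcd p^2+6p−7.
Cancel p^2+6p−7 from numerator and denominator to get the reduced form.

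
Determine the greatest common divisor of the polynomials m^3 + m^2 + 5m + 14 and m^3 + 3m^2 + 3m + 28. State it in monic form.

m^2 − m + 7

By polynomial division,
  m^3 + m^2 + 5m + 14 = (m^3 + 3m^2 + 3m + 28) + (−2m^2 + 2m − 14)
  m^3 + 3m^2 + 3m + 28 = (−(1/2)m − 2)(−2m^2 + 2m − 14) + (0)
Last nonzero remainder: −2m^2 + 2m − 14. Dividing through by −2 gives the monic gcd m^2 − m + 7.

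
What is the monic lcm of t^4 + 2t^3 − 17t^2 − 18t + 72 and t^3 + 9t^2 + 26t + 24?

Repeated division with remainder:
  t^4 + 2t^3 − 17t^2 − 18t + 72 = (t − 7)(t^3 + 9t^2 + 26t + 24) + (20t^2 + 140t + 240)
  t^3 + 9t^2 + 26t + 24 = ((1/20)t + 1/10)(20t^2 + 140t + 240) + (0)
Last nonzero remainder: 20t^2 + 140t + 240. Dividing through by 20 gives the monic gcd t^2 + 7t + 12.
Then lcm(f, g) = f·g / gcd(f, g); expanding and making the result monic gives the answer.

t^5 + 4t^4 − 13t^3 − 52t^2 + 36t + 144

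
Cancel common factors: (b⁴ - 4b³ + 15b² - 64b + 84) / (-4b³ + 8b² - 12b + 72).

Apply the Euclidean algorithm:
  b⁴ - 4b³ + 15b² - 64b + 84 = (-(1/4)b + 1/2)(-4b³ + 8b² - 12b + 72) + (8b² - 40b + 48)
  -4b³ + 8b² - 12b + 72 = (-(1/2)b - 3/2)(8b² - 40b + 48) + (-48b + 144)
  8b² - 40b + 48 = (-(1/6)b + 1/3)(-48b + 144) + (0)
Last nonzero remainder: -48b + 144. Dividing through by -48 gives the monic gcd b - 3.
Cancel b - 3 from numerator and denominator to get the reduced form.

(-b³ + b² - 12b + 28)/(4b² + 4b + 24)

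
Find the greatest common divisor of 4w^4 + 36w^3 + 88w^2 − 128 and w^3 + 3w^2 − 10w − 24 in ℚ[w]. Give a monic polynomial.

Repeated division with remainder:
  4w^4 + 36w^3 + 88w^2 − 128 = (4w + 24)(w^3 + 3w^2 − 10w − 24) + (56w^2 + 336w + 448)
  w^3 + 3w^2 − 10w − 24 = ((1/56)w − 3/56)(56w^2 + 336w + 448) + (0)
Last nonzero remainder: 56w^2 + 336w + 448. Dividing through by 56 gives the monic gcd w^2 + 6w + 8.

w^2 + 6w + 8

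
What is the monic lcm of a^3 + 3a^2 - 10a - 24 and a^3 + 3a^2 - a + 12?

Repeated division with remainder:
  a^3 + 3a^2 - 10a - 24 = (a^3 + 3a^2 - a + 12) + (-9a - 36)
  a^3 + 3a^2 - a + 12 = (-(1/9)a^2 + (1/9)a - 1/3)(-9a - 36) + (0)
Last nonzero remainder: -9a - 36. Dividing through by -9 gives the monic gcd a + 4.
Then lcm(f, g) = f·g / gcd(f, g); expanding and making the result monic gives the answer.

a^5 + 2a^4 - 10a^3 - 5a^2 - 6a - 72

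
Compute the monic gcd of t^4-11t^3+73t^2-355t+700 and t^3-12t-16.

Apply the Euclidean algorithm:
  t^4-11t^3+73t^2-355t+700 = (t-11)(t^3-12t-16) + (85t^2-471t+524)
  t^3-12t-16 = ((1/85)t+471/7225)(85t^2-471t+524) + ((90601/7225)t-362404/7225)
  85t^2-471t+524 = ((614125/90601)t-946475/90601)((90601/7225)t-362404/7225) + (0)
Last nonzero remainder: (90601/7225)t-362404/7225. Dividing through by 90601/7225 gives the monic gcd t-4.

t-4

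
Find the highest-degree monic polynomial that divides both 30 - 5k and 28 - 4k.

1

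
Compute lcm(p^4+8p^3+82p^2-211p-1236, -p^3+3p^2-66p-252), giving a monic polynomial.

p^6+2p^5+118p^4-31p^3+6918p^2-10308p-103824

Repeated division with remainder:
  p^4+8p^3+82p^2-211p-1236 = (-p-11)(-p^3+3p^2-66p-252) + (49p^2-1189p-4008)
  -p^3+3p^2-66p-252 = (-(1/49)p-1042/2401)(49p^2-1189p-4008) + (-(1593796/2401)p-4781388/2401)
  49p^2-1189p-4008 = (-(117649/1593796)p+801934/398449)(-(1593796/2401)p-4781388/2401) + (0)
Last nonzero remainder: -(1593796/2401)p-4781388/2401. Dividing through by -1593796/2401 gives the monic gcd p+3.
Then lcm(f, g) = f·g / gcd(f, g); expanding and making the result monic gives the answer.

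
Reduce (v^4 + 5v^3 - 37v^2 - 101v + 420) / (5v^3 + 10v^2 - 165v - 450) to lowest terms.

(v^3 - 37v + 84)/(5v^2 - 15v - 90)

Euclidean algorithm in ℚ[v]:
  v^4 + 5v^3 - 37v^2 - 101v + 420 = ((1/5)v + 3/5)(5v^3 + 10v^2 - 165v - 450) + (-10v^2 + 88v + 690)
  5v^3 + 10v^2 - 165v - 450 = (-(1/2)v - 27/5)(-10v^2 + 88v + 690) + ((3276/5)v + 3276)
  -10v^2 + 88v + 690 = (-(25/1638)v + 115/546)((3276/5)v + 3276) + (0)
Last nonzero remainder: (3276/5)v + 3276. Dividing through by 3276/5 gives the monic gcd v + 5.
Cancel v + 5 from numerator and denominator to get the reduced form.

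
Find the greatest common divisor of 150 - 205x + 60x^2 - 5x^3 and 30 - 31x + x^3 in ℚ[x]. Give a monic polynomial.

Apply the Euclidean algorithm:
  -5x^3 + 60x^2 - 205x + 150 = (-5)(x^3 - 31x + 30) + (60x^2 - 360x + 300)
  x^3 - 31x + 30 = ((1/60)x + 1/10)(60x^2 - 360x + 300) + (0)
Last nonzero remainder: 60x^2 - 360x + 300. Dividing through by 60 gives the monic gcd x^2 - 6x + 5.

5 - 6x + x^2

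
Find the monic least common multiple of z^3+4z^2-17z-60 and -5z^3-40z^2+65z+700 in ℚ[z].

By polynomial division,
  z^3+4z^2-17z-60 = (-1/5)(-5z^3-40z^2+65z+700) + (-4z^2-4z+80)
  -5z^3-40z^2+65z+700 = ((5/4)z+35/4)(-4z^2-4z+80) + (0)
Last nonzero remainder: -4z^2-4z+80. Dividing through by -4 gives the monic gcd z^2+z-20.
Then lcm(f, g) = f·g / gcd(f, g); expanding and making the result monic gives the answer.

z^4+11z^3+11z^2-179z-420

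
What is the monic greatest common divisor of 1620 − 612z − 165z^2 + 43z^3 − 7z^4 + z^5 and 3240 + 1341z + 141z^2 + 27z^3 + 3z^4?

Euclidean algorithm in ℚ[z]:
  z^5 − 7z^4 + 43z^3 − 165z^2 − 612z + 1620 = ((1/3)z − 16/3)(3z^4 + 27z^3 + 141z^2 + 1341z + 3240) + (140z^3 + 140z^2 + 5460z + 18900)
  3z^4 + 27z^3 + 141z^2 + 1341z + 3240 = ((3/140)z + 6/35)(140z^3 + 140z^2 + 5460z + 18900) + (0)
Last nonzero remainder: 140z^3 + 140z^2 + 5460z + 18900. Dividing through by 140 gives the monic gcd z^3 + z^2 + 39z + 135.

135 + 39z + z^2 + z^3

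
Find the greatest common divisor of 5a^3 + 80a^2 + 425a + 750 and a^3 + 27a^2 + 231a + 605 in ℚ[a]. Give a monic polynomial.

a + 5

Apply the Euclidean algorithm:
  5a^3 + 80a^2 + 425a + 750 = (5)(a^3 + 27a^2 + 231a + 605) + (−55a^2 − 730a − 2275)
  a^3 + 27a^2 + 231a + 605 = (−(1/55)a − 151/605)(−55a^2 − 730a − 2275) + ((900/121)a + 4500/121)
  −55a^2 − 730a − 2275 = (−(1331/180)a − 11011/180)((900/121)a + 4500/121) + (0)
Last nonzero remainder: (900/121)a + 4500/121. Dividing through by 900/121 gives the monic gcd a + 5.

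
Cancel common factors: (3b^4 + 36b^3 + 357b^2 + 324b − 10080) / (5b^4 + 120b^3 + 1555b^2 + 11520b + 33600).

Euclidean algorithm in ℚ[b]:
  3b^4 + 36b^3 + 357b^2 + 324b − 10080 = (3/5)(5b^4 + 120b^3 + 1555b^2 + 11520b + 33600) + (−36b^3 − 576b^2 − 6588b − 30240)
  5b^4 + 120b^3 + 1555b^2 + 11520b + 33600 = (−(5/36)b − 10/9)(−36b^3 − 576b^2 − 6588b − 30240) + (0)
Last nonzero remainder: −36b^3 − 576b^2 − 6588b − 30240. Dividing through by −36 gives the monic gcd b^3 + 16b^2 + 183b + 840.
Cancel b^3 + 16b^2 + 183b + 840 from numerator and denominator to get the reduced form.

(3b − 12)/(5b + 40)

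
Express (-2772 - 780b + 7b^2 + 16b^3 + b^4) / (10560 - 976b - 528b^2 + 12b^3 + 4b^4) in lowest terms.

Apply the Euclidean algorithm:
  b^4 + 16b^3 + 7b^2 - 780b - 2772 = (1/4)(4b^4 + 12b^3 - 528b^2 - 976b + 10560) + (13b^3 + 139b^2 - 536b - 5412)
  4b^4 + 12b^3 - 528b^2 - 976b + 10560 = ((4/13)b - 400/169)(13b^3 + 139b^2 - 536b - 5412) + (-(5760/169)b^2 - (97920/169)b - 380160/169)
  13b^3 + 139b^2 - 536b - 5412 = (-(2197/5760)b + 6929/2880)(-(5760/169)b^2 - (97920/169)b - 380160/169) + (0)
Last nonzero remainder: -(5760/169)b^2 - (97920/169)b - 380160/169. Dividing through by -5760/169 gives the monic gcd b^2 + 17b + 66.
Cancel b^2 + 17b + 66 from numerator and denominator to get the reduced form.

(-42 - b + b^2)/(160 - 56b + 4b^2)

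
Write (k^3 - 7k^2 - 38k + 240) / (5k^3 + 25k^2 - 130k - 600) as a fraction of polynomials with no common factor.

Repeated division with remainder:
  k^3 - 7k^2 - 38k + 240 = (1/5)(5k^3 + 25k^2 - 130k - 600) + (-12k^2 - 12k + 360)
  5k^3 + 25k^2 - 130k - 600 = (-(5/12)k - 5/3)(-12k^2 - 12k + 360) + (0)
Last nonzero remainder: -12k^2 - 12k + 360. Dividing through by -12 gives the monic gcd k^2 + k - 30.
Cancel k^2 + k - 30 from numerator and denominator to get the reduced form.

(k - 8)/(5k + 20)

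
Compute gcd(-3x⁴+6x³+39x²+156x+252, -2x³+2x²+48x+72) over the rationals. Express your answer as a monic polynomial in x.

x²-4x-12

By polynomial division,
  -3x⁴+6x³+39x²+156x+252 = ((3/2)x-3/2)(-2x³+2x²+48x+72) + (-30x²+120x+360)
  -2x³+2x²+48x+72 = ((1/15)x+1/5)(-30x²+120x+360) + (0)
Last nonzero remainder: -30x²+120x+360. Dividing through by -30 gives the monic gcd x²-4x-12.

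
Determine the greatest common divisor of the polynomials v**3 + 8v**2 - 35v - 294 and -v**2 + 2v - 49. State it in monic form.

1

Repeated division with remainder:
  v**3 + 8v**2 - 35v - 294 = (-v - 10)(-v**2 + 2v - 49) + (-64v - 784)
  -v**2 + 2v - 49 = ((1/64)v - 57/256)(-64v - 784) + (-3577/16)
  -64v - 784 = ((1024/3577)v + 256/73)(-3577/16) + (0)
The last nonzero remainder is the constant -3577/16, so the polynomials are coprime and gcd = 1.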